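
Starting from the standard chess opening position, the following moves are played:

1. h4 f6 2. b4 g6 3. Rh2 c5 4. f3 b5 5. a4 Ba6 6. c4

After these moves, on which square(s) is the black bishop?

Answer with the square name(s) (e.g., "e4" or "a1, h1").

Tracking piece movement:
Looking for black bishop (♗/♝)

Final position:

  a b c d e f g h
  ─────────────────
8│♜ ♞ · ♛ ♚ ♝ ♞ ♜│8
7│♟ · · ♟ ♟ · · ♟│7
6│♝ · · · · ♟ ♟ ·│6
5│· ♟ ♟ · · · · ·│5
4│♙ ♙ ♙ · · · · ♙│4
3│· · · · · ♙ · ·│3
2│· · · ♙ ♙ · ♙ ♖│2
1│♖ ♘ ♗ ♕ ♔ ♗ ♘ ·│1
  ─────────────────
  a b c d e f g h


a6, f8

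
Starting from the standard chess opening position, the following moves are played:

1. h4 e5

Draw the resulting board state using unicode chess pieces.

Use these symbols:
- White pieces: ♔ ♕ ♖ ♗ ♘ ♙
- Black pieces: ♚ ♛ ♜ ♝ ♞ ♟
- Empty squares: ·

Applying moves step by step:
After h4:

♜ ♞ ♝ ♛ ♚ ♝ ♞ ♜
♟ ♟ ♟ ♟ ♟ ♟ ♟ ♟
· · · · · · · ·
· · · · · · · ·
· · · · · · · ♙
· · · · · · · ·
♙ ♙ ♙ ♙ ♙ ♙ ♙ ·
♖ ♘ ♗ ♕ ♔ ♗ ♘ ♖


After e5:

♜ ♞ ♝ ♛ ♚ ♝ ♞ ♜
♟ ♟ ♟ ♟ · ♟ ♟ ♟
· · · · · · · ·
· · · · ♟ · · ·
· · · · · · · ♙
· · · · · · · ·
♙ ♙ ♙ ♙ ♙ ♙ ♙ ·
♖ ♘ ♗ ♕ ♔ ♗ ♘ ♖



  a b c d e f g h
  ─────────────────
8│♜ ♞ ♝ ♛ ♚ ♝ ♞ ♜│8
7│♟ ♟ ♟ ♟ · ♟ ♟ ♟│7
6│· · · · · · · ·│6
5│· · · · ♟ · · ·│5
4│· · · · · · · ♙│4
3│· · · · · · · ·│3
2│♙ ♙ ♙ ♙ ♙ ♙ ♙ ·│2
1│♖ ♘ ♗ ♕ ♔ ♗ ♘ ♖│1
  ─────────────────
  a b c d e f g h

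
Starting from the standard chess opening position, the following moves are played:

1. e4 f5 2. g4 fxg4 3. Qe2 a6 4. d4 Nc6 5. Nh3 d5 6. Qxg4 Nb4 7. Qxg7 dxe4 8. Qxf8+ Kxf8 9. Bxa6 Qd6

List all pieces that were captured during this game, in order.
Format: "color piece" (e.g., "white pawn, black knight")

Tracking captures:
  fxg4: captured white pawn
  Qxg4: captured black pawn
  Qxg7: captured black pawn
  dxe4: captured white pawn
  Qxf8+: captured black bishop
  Kxf8: captured white queen
  Bxa6: captured black pawn

white pawn, black pawn, black pawn, white pawn, black bishop, white queen, black pawn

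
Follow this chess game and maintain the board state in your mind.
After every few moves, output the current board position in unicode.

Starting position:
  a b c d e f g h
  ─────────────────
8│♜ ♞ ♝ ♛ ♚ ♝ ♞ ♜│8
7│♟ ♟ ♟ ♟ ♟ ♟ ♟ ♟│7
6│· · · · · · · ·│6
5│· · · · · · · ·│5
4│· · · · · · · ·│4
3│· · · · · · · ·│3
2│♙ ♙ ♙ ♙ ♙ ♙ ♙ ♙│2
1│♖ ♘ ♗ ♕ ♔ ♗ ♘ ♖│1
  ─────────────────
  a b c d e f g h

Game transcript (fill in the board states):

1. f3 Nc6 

  a b c d e f g h
  ─────────────────
8│♜ · ♝ ♛ ♚ ♝ ♞ ♜│8
7│♟ ♟ ♟ ♟ ♟ ♟ ♟ ♟│7
6│· · ♞ · · · · ·│6
5│· · · · · · · ·│5
4│· · · · · · · ·│4
3│· · · · · ♙ · ·│3
2│♙ ♙ ♙ ♙ ♙ · ♙ ♙│2
1│♖ ♘ ♗ ♕ ♔ ♗ ♘ ♖│1
  ─────────────────
  a b c d e f g h

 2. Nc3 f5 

  a b c d e f g h
  ─────────────────
8│♜ · ♝ ♛ ♚ ♝ ♞ ♜│8
7│♟ ♟ ♟ ♟ ♟ · ♟ ♟│7
6│· · ♞ · · · · ·│6
5│· · · · · ♟ · ·│5
4│· · · · · · · ·│4
3│· · ♘ · · ♙ · ·│3
2│♙ ♙ ♙ ♙ ♙ · ♙ ♙│2
1│♖ · ♗ ♕ ♔ ♗ ♘ ♖│1
  ─────────────────
  a b c d e f g h

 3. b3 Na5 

  a b c d e f g h
  ─────────────────
8│♜ · ♝ ♛ ♚ ♝ ♞ ♜│8
7│♟ ♟ ♟ ♟ ♟ · ♟ ♟│7
6│· · · · · · · ·│6
5│♞ · · · · ♟ · ·│5
4│· · · · · · · ·│4
3│· ♙ ♘ · · ♙ · ·│3
2│♙ · ♙ ♙ ♙ · ♙ ♙│2
1│♖ · ♗ ♕ ♔ ♗ ♘ ♖│1
  ─────────────────
  a b c d e f g h

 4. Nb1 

  a b c d e f g h
  ─────────────────
8│♜ · ♝ ♛ ♚ ♝ ♞ ♜│8
7│♟ ♟ ♟ ♟ ♟ · ♟ ♟│7
6│· · · · · · · ·│6
5│♞ · · · · ♟ · ·│5
4│· · · · · · · ·│4
3│· ♙ · · · ♙ · ·│3
2│♙ · ♙ ♙ ♙ · ♙ ♙│2
1│♖ ♘ ♗ ♕ ♔ ♗ ♘ ♖│1
  ─────────────────
  a b c d e f g h


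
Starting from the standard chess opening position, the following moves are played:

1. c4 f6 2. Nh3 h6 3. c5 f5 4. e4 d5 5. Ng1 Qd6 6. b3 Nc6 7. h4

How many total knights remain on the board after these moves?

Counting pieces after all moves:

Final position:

  a b c d e f g h
  ─────────────────
8│♜ · ♝ · ♚ ♝ ♞ ♜│8
7│♟ ♟ ♟ · ♟ · ♟ ·│7
6│· · ♞ ♛ · · · ♟│6
5│· · ♙ ♟ · ♟ · ·│5
4│· · · · ♙ · · ♙│4
3│· ♙ · · · · · ·│3
2│♙ · · ♙ · ♙ ♙ ·│2
1│♖ ♘ ♗ ♕ ♔ ♗ ♘ ♖│1
  ─────────────────
  a b c d e f g h


4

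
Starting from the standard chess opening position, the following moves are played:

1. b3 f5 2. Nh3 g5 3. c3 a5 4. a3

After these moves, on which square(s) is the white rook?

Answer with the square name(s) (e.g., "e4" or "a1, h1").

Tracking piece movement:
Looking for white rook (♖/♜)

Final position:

  a b c d e f g h
  ─────────────────
8│♜ ♞ ♝ ♛ ♚ ♝ ♞ ♜│8
7│· ♟ ♟ ♟ ♟ · · ♟│7
6│· · · · · · · ·│6
5│♟ · · · · ♟ ♟ ·│5
4│· · · · · · · ·│4
3│♙ ♙ ♙ · · · · ♘│3
2│· · · ♙ ♙ ♙ ♙ ♙│2
1│♖ ♘ ♗ ♕ ♔ ♗ · ♖│1
  ─────────────────
  a b c d e f g h


a1, h1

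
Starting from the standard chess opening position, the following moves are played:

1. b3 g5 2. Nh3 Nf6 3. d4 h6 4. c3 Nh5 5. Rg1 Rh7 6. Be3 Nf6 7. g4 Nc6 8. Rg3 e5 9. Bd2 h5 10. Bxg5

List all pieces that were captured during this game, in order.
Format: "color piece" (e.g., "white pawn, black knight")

Tracking captures:
  Bxg5: captured black pawn

black pawn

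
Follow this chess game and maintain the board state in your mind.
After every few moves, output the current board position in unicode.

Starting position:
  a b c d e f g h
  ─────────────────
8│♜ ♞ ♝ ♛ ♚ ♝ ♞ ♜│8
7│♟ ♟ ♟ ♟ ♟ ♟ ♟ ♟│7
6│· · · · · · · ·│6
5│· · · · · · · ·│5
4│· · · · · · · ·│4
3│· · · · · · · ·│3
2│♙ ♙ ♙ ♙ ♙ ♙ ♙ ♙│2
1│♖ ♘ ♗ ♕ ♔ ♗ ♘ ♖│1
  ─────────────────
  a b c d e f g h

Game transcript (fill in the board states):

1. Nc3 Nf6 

  a b c d e f g h
  ─────────────────
8│♜ ♞ ♝ ♛ ♚ ♝ · ♜│8
7│♟ ♟ ♟ ♟ ♟ ♟ ♟ ♟│7
6│· · · · · ♞ · ·│6
5│· · · · · · · ·│5
4│· · · · · · · ·│4
3│· · ♘ · · · · ·│3
2│♙ ♙ ♙ ♙ ♙ ♙ ♙ ♙│2
1│♖ · ♗ ♕ ♔ ♗ ♘ ♖│1
  ─────────────────
  a b c d e f g h

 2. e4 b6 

  a b c d e f g h
  ─────────────────
8│♜ ♞ ♝ ♛ ♚ ♝ · ♜│8
7│♟ · ♟ ♟ ♟ ♟ ♟ ♟│7
6│· ♟ · · · ♞ · ·│6
5│· · · · · · · ·│5
4│· · · · ♙ · · ·│4
3│· · ♘ · · · · ·│3
2│♙ ♙ ♙ ♙ · ♙ ♙ ♙│2
1│♖ · ♗ ♕ ♔ ♗ ♘ ♖│1
  ─────────────────
  a b c d e f g h

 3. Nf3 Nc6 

  a b c d e f g h
  ─────────────────
8│♜ · ♝ ♛ ♚ ♝ · ♜│8
7│♟ · ♟ ♟ ♟ ♟ ♟ ♟│7
6│· ♟ ♞ · · ♞ · ·│6
5│· · · · · · · ·│5
4│· · · · ♙ · · ·│4
3│· · ♘ · · ♘ · ·│3
2│♙ ♙ ♙ ♙ · ♙ ♙ ♙│2
1│♖ · ♗ ♕ ♔ ♗ · ♖│1
  ─────────────────
  a b c d e f g h

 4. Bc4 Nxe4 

  a b c d e f g h
  ─────────────────
8│♜ · ♝ ♛ ♚ ♝ · ♜│8
7│♟ · ♟ ♟ ♟ ♟ ♟ ♟│7
6│· ♟ ♞ · · · · ·│6
5│· · · · · · · ·│5
4│· · ♗ · ♞ · · ·│4
3│· · ♘ · · ♘ · ·│3
2│♙ ♙ ♙ ♙ · ♙ ♙ ♙│2
1│♖ · ♗ ♕ ♔ · · ♖│1
  ─────────────────
  a b c d e f g h

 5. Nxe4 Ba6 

  a b c d e f g h
  ─────────────────
8│♜ · · ♛ ♚ ♝ · ♜│8
7│♟ · ♟ ♟ ♟ ♟ ♟ ♟│7
6│♝ ♟ ♞ · · · · ·│6
5│· · · · · · · ·│5
4│· · ♗ · ♘ · · ·│4
3│· · · · · ♘ · ·│3
2│♙ ♙ ♙ ♙ · ♙ ♙ ♙│2
1│♖ · ♗ ♕ ♔ · · ♖│1
  ─────────────────
  a b c d e f g h



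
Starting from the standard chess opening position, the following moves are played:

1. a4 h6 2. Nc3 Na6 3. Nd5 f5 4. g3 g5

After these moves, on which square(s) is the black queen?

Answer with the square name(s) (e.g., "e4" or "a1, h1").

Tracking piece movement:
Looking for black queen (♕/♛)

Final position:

  a b c d e f g h
  ─────────────────
8│♜ · ♝ ♛ ♚ ♝ ♞ ♜│8
7│♟ ♟ ♟ ♟ ♟ · · ·│7
6│♞ · · · · · · ♟│6
5│· · · ♘ · ♟ ♟ ·│5
4│♙ · · · · · · ·│4
3│· · · · · · ♙ ·│3
2│· ♙ ♙ ♙ ♙ ♙ · ♙│2
1│♖ · ♗ ♕ ♔ ♗ ♘ ♖│1
  ─────────────────
  a b c d e f g h


d8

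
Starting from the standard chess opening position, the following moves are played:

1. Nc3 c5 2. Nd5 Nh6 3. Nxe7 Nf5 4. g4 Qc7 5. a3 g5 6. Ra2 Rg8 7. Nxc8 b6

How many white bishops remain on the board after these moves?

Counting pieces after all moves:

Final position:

  a b c d e f g h
  ─────────────────
8│♜ ♞ ♘ · ♚ ♝ ♜ ·│8
7│♟ · ♛ ♟ · ♟ · ♟│7
6│· ♟ · · · · · ·│6
5│· · ♟ · · ♞ ♟ ·│5
4│· · · · · · ♙ ·│4
3│♙ · · · · · · ·│3
2│♖ ♙ ♙ ♙ ♙ ♙ · ♙│2
1│· · ♗ ♕ ♔ ♗ ♘ ♖│1
  ─────────────────
  a b c d e f g h


2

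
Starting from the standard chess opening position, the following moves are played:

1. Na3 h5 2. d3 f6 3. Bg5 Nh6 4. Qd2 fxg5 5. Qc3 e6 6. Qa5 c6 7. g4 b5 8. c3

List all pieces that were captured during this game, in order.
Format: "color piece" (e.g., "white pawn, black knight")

Tracking captures:
  fxg5: captured white bishop

white bishop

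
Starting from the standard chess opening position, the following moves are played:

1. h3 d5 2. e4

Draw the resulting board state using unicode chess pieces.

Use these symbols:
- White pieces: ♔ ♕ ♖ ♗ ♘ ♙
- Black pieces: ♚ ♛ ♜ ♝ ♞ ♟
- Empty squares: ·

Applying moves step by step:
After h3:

♜ ♞ ♝ ♛ ♚ ♝ ♞ ♜
♟ ♟ ♟ ♟ ♟ ♟ ♟ ♟
· · · · · · · ·
· · · · · · · ·
· · · · · · · ·
· · · · · · · ♙
♙ ♙ ♙ ♙ ♙ ♙ ♙ ·
♖ ♘ ♗ ♕ ♔ ♗ ♘ ♖


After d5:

♜ ♞ ♝ ♛ ♚ ♝ ♞ ♜
♟ ♟ ♟ · ♟ ♟ ♟ ♟
· · · · · · · ·
· · · ♟ · · · ·
· · · · · · · ·
· · · · · · · ♙
♙ ♙ ♙ ♙ ♙ ♙ ♙ ·
♖ ♘ ♗ ♕ ♔ ♗ ♘ ♖


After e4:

♜ ♞ ♝ ♛ ♚ ♝ ♞ ♜
♟ ♟ ♟ · ♟ ♟ ♟ ♟
· · · · · · · ·
· · · ♟ · · · ·
· · · · ♙ · · ·
· · · · · · · ♙
♙ ♙ ♙ ♙ · ♙ ♙ ·
♖ ♘ ♗ ♕ ♔ ♗ ♘ ♖



  a b c d e f g h
  ─────────────────
8│♜ ♞ ♝ ♛ ♚ ♝ ♞ ♜│8
7│♟ ♟ ♟ · ♟ ♟ ♟ ♟│7
6│· · · · · · · ·│6
5│· · · ♟ · · · ·│5
4│· · · · ♙ · · ·│4
3│· · · · · · · ♙│3
2│♙ ♙ ♙ ♙ · ♙ ♙ ·│2
1│♖ ♘ ♗ ♕ ♔ ♗ ♘ ♖│1
  ─────────────────
  a b c d e f g h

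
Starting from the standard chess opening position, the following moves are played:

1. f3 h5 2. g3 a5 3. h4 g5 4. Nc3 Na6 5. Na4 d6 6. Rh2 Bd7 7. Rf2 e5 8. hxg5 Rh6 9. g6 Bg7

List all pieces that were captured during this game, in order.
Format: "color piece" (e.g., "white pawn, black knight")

Tracking captures:
  hxg5: captured black pawn

black pawn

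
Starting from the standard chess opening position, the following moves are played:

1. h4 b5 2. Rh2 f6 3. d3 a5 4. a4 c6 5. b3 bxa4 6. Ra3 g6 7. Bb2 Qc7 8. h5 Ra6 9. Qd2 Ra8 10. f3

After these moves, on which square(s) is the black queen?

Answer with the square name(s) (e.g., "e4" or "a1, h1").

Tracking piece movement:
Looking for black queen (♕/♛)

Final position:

  a b c d e f g h
  ─────────────────
8│♜ ♞ ♝ · ♚ ♝ ♞ ♜│8
7│· · ♛ ♟ ♟ · · ♟│7
6│· · ♟ · · ♟ ♟ ·│6
5│♟ · · · · · · ♙│5
4│♟ · · · · · · ·│4
3│♖ ♙ · ♙ · ♙ · ·│3
2│· ♗ ♙ ♕ ♙ · ♙ ♖│2
1│· ♘ · · ♔ ♗ ♘ ·│1
  ─────────────────
  a b c d e f g h


c7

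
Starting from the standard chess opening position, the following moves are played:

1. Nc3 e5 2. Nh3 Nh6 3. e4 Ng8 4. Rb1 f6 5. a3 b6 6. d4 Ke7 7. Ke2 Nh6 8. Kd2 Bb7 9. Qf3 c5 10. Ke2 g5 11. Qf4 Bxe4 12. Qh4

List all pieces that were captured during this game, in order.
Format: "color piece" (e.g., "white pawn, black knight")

Tracking captures:
  Bxe4: captured white pawn

white pawn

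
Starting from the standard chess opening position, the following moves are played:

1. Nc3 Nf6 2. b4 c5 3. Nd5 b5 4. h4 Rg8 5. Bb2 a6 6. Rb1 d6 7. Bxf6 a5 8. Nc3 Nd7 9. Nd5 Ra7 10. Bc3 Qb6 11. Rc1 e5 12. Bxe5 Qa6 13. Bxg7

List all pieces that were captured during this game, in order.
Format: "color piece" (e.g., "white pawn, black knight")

Tracking captures:
  Bxf6: captured black knight
  Bxe5: captured black pawn
  Bxg7: captured black pawn

black knight, black pawn, black pawn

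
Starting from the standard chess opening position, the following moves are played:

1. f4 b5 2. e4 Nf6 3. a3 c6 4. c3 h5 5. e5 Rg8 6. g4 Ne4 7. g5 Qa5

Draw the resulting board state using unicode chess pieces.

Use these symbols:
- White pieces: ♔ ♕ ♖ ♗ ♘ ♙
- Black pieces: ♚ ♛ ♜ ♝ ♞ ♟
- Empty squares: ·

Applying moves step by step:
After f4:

♜ ♞ ♝ ♛ ♚ ♝ ♞ ♜
♟ ♟ ♟ ♟ ♟ ♟ ♟ ♟
· · · · · · · ·
· · · · · · · ·
· · · · · ♙ · ·
· · · · · · · ·
♙ ♙ ♙ ♙ ♙ · ♙ ♙
♖ ♘ ♗ ♕ ♔ ♗ ♘ ♖


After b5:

♜ ♞ ♝ ♛ ♚ ♝ ♞ ♜
♟ · ♟ ♟ ♟ ♟ ♟ ♟
· · · · · · · ·
· ♟ · · · · · ·
· · · · · ♙ · ·
· · · · · · · ·
♙ ♙ ♙ ♙ ♙ · ♙ ♙
♖ ♘ ♗ ♕ ♔ ♗ ♘ ♖


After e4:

♜ ♞ ♝ ♛ ♚ ♝ ♞ ♜
♟ · ♟ ♟ ♟ ♟ ♟ ♟
· · · · · · · ·
· ♟ · · · · · ·
· · · · ♙ ♙ · ·
· · · · · · · ·
♙ ♙ ♙ ♙ · · ♙ ♙
♖ ♘ ♗ ♕ ♔ ♗ ♘ ♖


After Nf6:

♜ ♞ ♝ ♛ ♚ ♝ · ♜
♟ · ♟ ♟ ♟ ♟ ♟ ♟
· · · · · ♞ · ·
· ♟ · · · · · ·
· · · · ♙ ♙ · ·
· · · · · · · ·
♙ ♙ ♙ ♙ · · ♙ ♙
♖ ♘ ♗ ♕ ♔ ♗ ♘ ♖


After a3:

♜ ♞ ♝ ♛ ♚ ♝ · ♜
♟ · ♟ ♟ ♟ ♟ ♟ ♟
· · · · · ♞ · ·
· ♟ · · · · · ·
· · · · ♙ ♙ · ·
♙ · · · · · · ·
· ♙ ♙ ♙ · · ♙ ♙
♖ ♘ ♗ ♕ ♔ ♗ ♘ ♖


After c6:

♜ ♞ ♝ ♛ ♚ ♝ · ♜
♟ · · ♟ ♟ ♟ ♟ ♟
· · ♟ · · ♞ · ·
· ♟ · · · · · ·
· · · · ♙ ♙ · ·
♙ · · · · · · ·
· ♙ ♙ ♙ · · ♙ ♙
♖ ♘ ♗ ♕ ♔ ♗ ♘ ♖


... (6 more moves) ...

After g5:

♜ ♞ ♝ ♛ ♚ ♝ ♜ ·
♟ · · ♟ ♟ ♟ ♟ ·
· · ♟ · · · · ·
· ♟ · · ♙ · ♙ ♟
· · · · ♞ ♙ · ·
♙ · ♙ · · · · ·
· ♙ · ♙ · · · ♙
♖ ♘ ♗ ♕ ♔ ♗ ♘ ♖


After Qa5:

♜ ♞ ♝ · ♚ ♝ ♜ ·
♟ · · ♟ ♟ ♟ ♟ ·
· · ♟ · · · · ·
♛ ♟ · · ♙ · ♙ ♟
· · · · ♞ ♙ · ·
♙ · ♙ · · · · ·
· ♙ · ♙ · · · ♙
♖ ♘ ♗ ♕ ♔ ♗ ♘ ♖



  a b c d e f g h
  ─────────────────
8│♜ ♞ ♝ · ♚ ♝ ♜ ·│8
7│♟ · · ♟ ♟ ♟ ♟ ·│7
6│· · ♟ · · · · ·│6
5│♛ ♟ · · ♙ · ♙ ♟│5
4│· · · · ♞ ♙ · ·│4
3│♙ · ♙ · · · · ·│3
2│· ♙ · ♙ · · · ♙│2
1│♖ ♘ ♗ ♕ ♔ ♗ ♘ ♖│1
  ─────────────────
  a b c d e f g h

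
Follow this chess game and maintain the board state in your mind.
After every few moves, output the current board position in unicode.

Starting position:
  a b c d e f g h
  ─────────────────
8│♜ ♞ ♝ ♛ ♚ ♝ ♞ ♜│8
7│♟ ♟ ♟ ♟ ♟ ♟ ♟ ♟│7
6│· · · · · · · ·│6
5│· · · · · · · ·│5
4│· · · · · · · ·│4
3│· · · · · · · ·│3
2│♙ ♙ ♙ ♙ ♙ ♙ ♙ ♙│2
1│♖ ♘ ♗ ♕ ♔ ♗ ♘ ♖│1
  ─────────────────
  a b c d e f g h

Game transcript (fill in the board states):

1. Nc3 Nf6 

  a b c d e f g h
  ─────────────────
8│♜ ♞ ♝ ♛ ♚ ♝ · ♜│8
7│♟ ♟ ♟ ♟ ♟ ♟ ♟ ♟│7
6│· · · · · ♞ · ·│6
5│· · · · · · · ·│5
4│· · · · · · · ·│4
3│· · ♘ · · · · ·│3
2│♙ ♙ ♙ ♙ ♙ ♙ ♙ ♙│2
1│♖ · ♗ ♕ ♔ ♗ ♘ ♖│1
  ─────────────────
  a b c d e f g h

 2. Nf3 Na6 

  a b c d e f g h
  ─────────────────
8│♜ · ♝ ♛ ♚ ♝ · ♜│8
7│♟ ♟ ♟ ♟ ♟ ♟ ♟ ♟│7
6│♞ · · · · ♞ · ·│6
5│· · · · · · · ·│5
4│· · · · · · · ·│4
3│· · ♘ · · ♘ · ·│3
2│♙ ♙ ♙ ♙ ♙ ♙ ♙ ♙│2
1│♖ · ♗ ♕ ♔ ♗ · ♖│1
  ─────────────────
  a b c d e f g h

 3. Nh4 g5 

  a b c d e f g h
  ─────────────────
8│♜ · ♝ ♛ ♚ ♝ · ♜│8
7│♟ ♟ ♟ ♟ ♟ ♟ · ♟│7
6│♞ · · · · ♞ · ·│6
5│· · · · · · ♟ ·│5
4│· · · · · · · ♘│4
3│· · ♘ · · · · ·│3
2│♙ ♙ ♙ ♙ ♙ ♙ ♙ ♙│2
1│♖ · ♗ ♕ ♔ ♗ · ♖│1
  ─────────────────
  a b c d e f g h

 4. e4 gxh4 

  a b c d e f g h
  ─────────────────
8│♜ · ♝ ♛ ♚ ♝ · ♜│8
7│♟ ♟ ♟ ♟ ♟ ♟ · ♟│7
6│♞ · · · · ♞ · ·│6
5│· · · · · · · ·│5
4│· · · · ♙ · · ♟│4
3│· · ♘ · · · · ·│3
2│♙ ♙ ♙ ♙ · ♙ ♙ ♙│2
1│♖ · ♗ ♕ ♔ ♗ · ♖│1
  ─────────────────
  a b c d e f g h



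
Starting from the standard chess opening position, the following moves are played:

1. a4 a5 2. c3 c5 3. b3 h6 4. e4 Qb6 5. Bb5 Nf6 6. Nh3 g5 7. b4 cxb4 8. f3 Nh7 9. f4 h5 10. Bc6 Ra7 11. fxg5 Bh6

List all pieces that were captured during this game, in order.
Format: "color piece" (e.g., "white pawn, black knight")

Tracking captures:
  cxb4: captured white pawn
  fxg5: captured black pawn

white pawn, black pawn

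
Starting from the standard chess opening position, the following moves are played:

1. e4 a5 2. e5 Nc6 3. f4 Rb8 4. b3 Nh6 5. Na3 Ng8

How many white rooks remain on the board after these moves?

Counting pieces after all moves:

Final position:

  a b c d e f g h
  ─────────────────
8│· ♜ ♝ ♛ ♚ ♝ ♞ ♜│8
7│· ♟ ♟ ♟ ♟ ♟ ♟ ♟│7
6│· · ♞ · · · · ·│6
5│♟ · · · ♙ · · ·│5
4│· · · · · ♙ · ·│4
3│♘ ♙ · · · · · ·│3
2│♙ · ♙ ♙ · · ♙ ♙│2
1│♖ · ♗ ♕ ♔ ♗ ♘ ♖│1
  ─────────────────
  a b c d e f g h


2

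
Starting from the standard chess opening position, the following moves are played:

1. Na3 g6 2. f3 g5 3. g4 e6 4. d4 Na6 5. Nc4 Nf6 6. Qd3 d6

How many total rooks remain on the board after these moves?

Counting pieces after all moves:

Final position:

  a b c d e f g h
  ─────────────────
8│♜ · ♝ ♛ ♚ ♝ · ♜│8
7│♟ ♟ ♟ · · ♟ · ♟│7
6│♞ · · ♟ ♟ ♞ · ·│6
5│· · · · · · ♟ ·│5
4│· · ♘ ♙ · · ♙ ·│4
3│· · · ♕ · ♙ · ·│3
2│♙ ♙ ♙ · ♙ · · ♙│2
1│♖ · ♗ · ♔ ♗ ♘ ♖│1
  ─────────────────
  a b c d e f g h


4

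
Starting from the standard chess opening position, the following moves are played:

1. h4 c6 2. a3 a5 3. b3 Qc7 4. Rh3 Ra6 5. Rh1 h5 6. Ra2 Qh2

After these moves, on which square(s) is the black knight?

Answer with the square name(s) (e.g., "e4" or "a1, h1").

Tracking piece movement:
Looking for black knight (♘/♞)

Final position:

  a b c d e f g h
  ─────────────────
8│· ♞ ♝ · ♚ ♝ ♞ ♜│8
7│· ♟ · ♟ ♟ ♟ ♟ ·│7
6│♜ · ♟ · · · · ·│6
5│♟ · · · · · · ♟│5
4│· · · · · · · ♙│4
3│♙ ♙ · · · · · ·│3
2│♖ · ♙ ♙ ♙ ♙ ♙ ♛│2
1│· ♘ ♗ ♕ ♔ ♗ ♘ ♖│1
  ─────────────────
  a b c d e f g h


b8, g8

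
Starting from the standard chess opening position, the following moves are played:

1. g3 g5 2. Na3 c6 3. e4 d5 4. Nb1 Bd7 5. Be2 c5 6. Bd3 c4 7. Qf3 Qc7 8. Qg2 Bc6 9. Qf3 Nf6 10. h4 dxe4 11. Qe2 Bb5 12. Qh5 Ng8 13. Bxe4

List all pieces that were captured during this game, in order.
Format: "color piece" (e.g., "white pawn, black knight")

Tracking captures:
  dxe4: captured white pawn
  Bxe4: captured black pawn

white pawn, black pawn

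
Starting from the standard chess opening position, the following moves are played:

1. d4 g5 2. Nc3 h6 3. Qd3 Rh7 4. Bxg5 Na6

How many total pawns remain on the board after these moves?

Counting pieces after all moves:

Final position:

  a b c d e f g h
  ─────────────────
8│♜ · ♝ ♛ ♚ ♝ ♞ ·│8
7│♟ ♟ ♟ ♟ ♟ ♟ · ♜│7
6│♞ · · · · · · ♟│6
5│· · · · · · ♗ ·│5
4│· · · ♙ · · · ·│4
3│· · ♘ ♕ · · · ·│3
2│♙ ♙ ♙ · ♙ ♙ ♙ ♙│2
1│♖ · · · ♔ ♗ ♘ ♖│1
  ─────────────────
  a b c d e f g h


15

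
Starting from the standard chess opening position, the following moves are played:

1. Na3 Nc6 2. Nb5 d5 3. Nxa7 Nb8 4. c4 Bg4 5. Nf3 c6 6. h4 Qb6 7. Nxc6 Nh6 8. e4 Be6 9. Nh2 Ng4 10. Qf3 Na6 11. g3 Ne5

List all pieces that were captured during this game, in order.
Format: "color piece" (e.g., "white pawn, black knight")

Tracking captures:
  Nxa7: captured black pawn
  Nxc6: captured black pawn

black pawn, black pawn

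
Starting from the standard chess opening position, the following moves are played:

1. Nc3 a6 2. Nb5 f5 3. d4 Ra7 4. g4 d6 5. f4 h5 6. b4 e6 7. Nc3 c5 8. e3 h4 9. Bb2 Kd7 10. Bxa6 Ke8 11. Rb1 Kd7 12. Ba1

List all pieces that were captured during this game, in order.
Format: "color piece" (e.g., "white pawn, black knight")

Tracking captures:
  Bxa6: captured black pawn

black pawn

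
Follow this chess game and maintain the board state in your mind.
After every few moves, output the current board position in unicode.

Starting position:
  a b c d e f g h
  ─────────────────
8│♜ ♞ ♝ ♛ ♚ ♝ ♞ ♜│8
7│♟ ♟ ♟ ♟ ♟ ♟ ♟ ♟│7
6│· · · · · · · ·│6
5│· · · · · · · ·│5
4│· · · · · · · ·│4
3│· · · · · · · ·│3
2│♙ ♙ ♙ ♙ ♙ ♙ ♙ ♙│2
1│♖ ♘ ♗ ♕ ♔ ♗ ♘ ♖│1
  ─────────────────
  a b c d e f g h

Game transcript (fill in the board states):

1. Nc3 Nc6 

  a b c d e f g h
  ─────────────────
8│♜ · ♝ ♛ ♚ ♝ ♞ ♜│8
7│♟ ♟ ♟ ♟ ♟ ♟ ♟ ♟│7
6│· · ♞ · · · · ·│6
5│· · · · · · · ·│5
4│· · · · · · · ·│4
3│· · ♘ · · · · ·│3
2│♙ ♙ ♙ ♙ ♙ ♙ ♙ ♙│2
1│♖ · ♗ ♕ ♔ ♗ ♘ ♖│1
  ─────────────────
  a b c d e f g h

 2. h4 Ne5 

  a b c d e f g h
  ─────────────────
8│♜ · ♝ ♛ ♚ ♝ ♞ ♜│8
7│♟ ♟ ♟ ♟ ♟ ♟ ♟ ♟│7
6│· · · · · · · ·│6
5│· · · · ♞ · · ·│5
4│· · · · · · · ♙│4
3│· · ♘ · · · · ·│3
2│♙ ♙ ♙ ♙ ♙ ♙ ♙ ·│2
1│♖ · ♗ ♕ ♔ ♗ ♘ ♖│1
  ─────────────────
  a b c d e f g h

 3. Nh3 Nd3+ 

  a b c d e f g h
  ─────────────────
8│♜ · ♝ ♛ ♚ ♝ ♞ ♜│8
7│♟ ♟ ♟ ♟ ♟ ♟ ♟ ♟│7
6│· · · · · · · ·│6
5│· · · · · · · ·│5
4│· · · · · · · ♙│4
3│· · ♘ ♞ · · · ♘│3
2│♙ ♙ ♙ ♙ ♙ ♙ ♙ ·│2
1│♖ · ♗ ♕ ♔ ♗ · ♖│1
  ─────────────────
  a b c d e f g h



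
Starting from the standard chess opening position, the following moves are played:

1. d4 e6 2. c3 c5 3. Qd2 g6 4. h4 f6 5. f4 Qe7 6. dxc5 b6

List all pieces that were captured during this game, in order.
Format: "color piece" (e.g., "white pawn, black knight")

Tracking captures:
  dxc5: captured black pawn

black pawn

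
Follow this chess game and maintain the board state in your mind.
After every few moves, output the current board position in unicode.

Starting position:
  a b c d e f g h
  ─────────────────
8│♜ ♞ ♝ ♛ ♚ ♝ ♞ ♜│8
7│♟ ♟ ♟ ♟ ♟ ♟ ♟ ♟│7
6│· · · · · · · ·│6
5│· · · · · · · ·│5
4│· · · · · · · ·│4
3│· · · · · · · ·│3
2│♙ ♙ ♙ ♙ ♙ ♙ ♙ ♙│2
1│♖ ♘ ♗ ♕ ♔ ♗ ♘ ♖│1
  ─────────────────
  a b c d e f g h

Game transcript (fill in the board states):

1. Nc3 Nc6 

  a b c d e f g h
  ─────────────────
8│♜ · ♝ ♛ ♚ ♝ ♞ ♜│8
7│♟ ♟ ♟ ♟ ♟ ♟ ♟ ♟│7
6│· · ♞ · · · · ·│6
5│· · · · · · · ·│5
4│· · · · · · · ·│4
3│· · ♘ · · · · ·│3
2│♙ ♙ ♙ ♙ ♙ ♙ ♙ ♙│2
1│♖ · ♗ ♕ ♔ ♗ ♘ ♖│1
  ─────────────────
  a b c d e f g h

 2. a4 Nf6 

  a b c d e f g h
  ─────────────────
8│♜ · ♝ ♛ ♚ ♝ · ♜│8
7│♟ ♟ ♟ ♟ ♟ ♟ ♟ ♟│7
6│· · ♞ · · ♞ · ·│6
5│· · · · · · · ·│5
4│♙ · · · · · · ·│4
3│· · ♘ · · · · ·│3
2│· ♙ ♙ ♙ ♙ ♙ ♙ ♙│2
1│♖ · ♗ ♕ ♔ ♗ ♘ ♖│1
  ─────────────────
  a b c d e f g h

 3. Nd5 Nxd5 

  a b c d e f g h
  ─────────────────
8│♜ · ♝ ♛ ♚ ♝ · ♜│8
7│♟ ♟ ♟ ♟ ♟ ♟ ♟ ♟│7
6│· · ♞ · · · · ·│6
5│· · · ♞ · · · ·│5
4│♙ · · · · · · ·│4
3│· · · · · · · ·│3
2│· ♙ ♙ ♙ ♙ ♙ ♙ ♙│2
1│♖ · ♗ ♕ ♔ ♗ ♘ ♖│1
  ─────────────────
  a b c d e f g h

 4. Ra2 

  a b c d e f g h
  ─────────────────
8│♜ · ♝ ♛ ♚ ♝ · ♜│8
7│♟ ♟ ♟ ♟ ♟ ♟ ♟ ♟│7
6│· · ♞ · · · · ·│6
5│· · · ♞ · · · ·│5
4│♙ · · · · · · ·│4
3│· · · · · · · ·│3
2│♖ ♙ ♙ ♙ ♙ ♙ ♙ ♙│2
1│· · ♗ ♕ ♔ ♗ ♘ ♖│1
  ─────────────────
  a b c d e f g h


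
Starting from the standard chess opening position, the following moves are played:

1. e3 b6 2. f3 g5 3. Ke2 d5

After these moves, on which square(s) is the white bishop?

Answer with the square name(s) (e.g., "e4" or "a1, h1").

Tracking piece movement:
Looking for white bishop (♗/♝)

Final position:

  a b c d e f g h
  ─────────────────
8│♜ ♞ ♝ ♛ ♚ ♝ ♞ ♜│8
7│♟ · ♟ · ♟ ♟ · ♟│7
6│· ♟ · · · · · ·│6
5│· · · ♟ · · ♟ ·│5
4│· · · · · · · ·│4
3│· · · · ♙ ♙ · ·│3
2│♙ ♙ ♙ ♙ ♔ · ♙ ♙│2
1│♖ ♘ ♗ ♕ · ♗ ♘ ♖│1
  ─────────────────
  a b c d e f g h


c1, f1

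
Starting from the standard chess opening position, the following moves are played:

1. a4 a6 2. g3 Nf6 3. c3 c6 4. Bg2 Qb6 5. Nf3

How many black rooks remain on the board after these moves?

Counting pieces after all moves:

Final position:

  a b c d e f g h
  ─────────────────
8│♜ ♞ ♝ · ♚ ♝ · ♜│8
7│· ♟ · ♟ ♟ ♟ ♟ ♟│7
6│♟ ♛ ♟ · · ♞ · ·│6
5│· · · · · · · ·│5
4│♙ · · · · · · ·│4
3│· · ♙ · · ♘ ♙ ·│3
2│· ♙ · ♙ ♙ ♙ ♗ ♙│2
1│♖ ♘ ♗ ♕ ♔ · · ♖│1
  ─────────────────
  a b c d e f g h


2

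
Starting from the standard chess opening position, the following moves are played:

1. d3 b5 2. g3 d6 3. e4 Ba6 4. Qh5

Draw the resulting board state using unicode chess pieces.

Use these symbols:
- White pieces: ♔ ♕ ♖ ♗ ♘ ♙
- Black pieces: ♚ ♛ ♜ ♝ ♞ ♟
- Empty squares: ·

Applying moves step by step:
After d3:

♜ ♞ ♝ ♛ ♚ ♝ ♞ ♜
♟ ♟ ♟ ♟ ♟ ♟ ♟ ♟
· · · · · · · ·
· · · · · · · ·
· · · · · · · ·
· · · ♙ · · · ·
♙ ♙ ♙ · ♙ ♙ ♙ ♙
♖ ♘ ♗ ♕ ♔ ♗ ♘ ♖


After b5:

♜ ♞ ♝ ♛ ♚ ♝ ♞ ♜
♟ · ♟ ♟ ♟ ♟ ♟ ♟
· · · · · · · ·
· ♟ · · · · · ·
· · · · · · · ·
· · · ♙ · · · ·
♙ ♙ ♙ · ♙ ♙ ♙ ♙
♖ ♘ ♗ ♕ ♔ ♗ ♘ ♖


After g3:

♜ ♞ ♝ ♛ ♚ ♝ ♞ ♜
♟ · ♟ ♟ ♟ ♟ ♟ ♟
· · · · · · · ·
· ♟ · · · · · ·
· · · · · · · ·
· · · ♙ · · ♙ ·
♙ ♙ ♙ · ♙ ♙ · ♙
♖ ♘ ♗ ♕ ♔ ♗ ♘ ♖


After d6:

♜ ♞ ♝ ♛ ♚ ♝ ♞ ♜
♟ · ♟ · ♟ ♟ ♟ ♟
· · · ♟ · · · ·
· ♟ · · · · · ·
· · · · · · · ·
· · · ♙ · · ♙ ·
♙ ♙ ♙ · ♙ ♙ · ♙
♖ ♘ ♗ ♕ ♔ ♗ ♘ ♖


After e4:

♜ ♞ ♝ ♛ ♚ ♝ ♞ ♜
♟ · ♟ · ♟ ♟ ♟ ♟
· · · ♟ · · · ·
· ♟ · · · · · ·
· · · · ♙ · · ·
· · · ♙ · · ♙ ·
♙ ♙ ♙ · · ♙ · ♙
♖ ♘ ♗ ♕ ♔ ♗ ♘ ♖


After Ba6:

♜ ♞ · ♛ ♚ ♝ ♞ ♜
♟ · ♟ · ♟ ♟ ♟ ♟
♝ · · ♟ · · · ·
· ♟ · · · · · ·
· · · · ♙ · · ·
· · · ♙ · · ♙ ·
♙ ♙ ♙ · · ♙ · ♙
♖ ♘ ♗ ♕ ♔ ♗ ♘ ♖


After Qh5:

♜ ♞ · ♛ ♚ ♝ ♞ ♜
♟ · ♟ · ♟ ♟ ♟ ♟
♝ · · ♟ · · · ·
· ♟ · · · · · ♕
· · · · ♙ · · ·
· · · ♙ · · ♙ ·
♙ ♙ ♙ · · ♙ · ♙
♖ ♘ ♗ · ♔ ♗ ♘ ♖



  a b c d e f g h
  ─────────────────
8│♜ ♞ · ♛ ♚ ♝ ♞ ♜│8
7│♟ · ♟ · ♟ ♟ ♟ ♟│7
6│♝ · · ♟ · · · ·│6
5│· ♟ · · · · · ♕│5
4│· · · · ♙ · · ·│4
3│· · · ♙ · · ♙ ·│3
2│♙ ♙ ♙ · · ♙ · ♙│2
1│♖ ♘ ♗ · ♔ ♗ ♘ ♖│1
  ─────────────────
  a b c d e f g h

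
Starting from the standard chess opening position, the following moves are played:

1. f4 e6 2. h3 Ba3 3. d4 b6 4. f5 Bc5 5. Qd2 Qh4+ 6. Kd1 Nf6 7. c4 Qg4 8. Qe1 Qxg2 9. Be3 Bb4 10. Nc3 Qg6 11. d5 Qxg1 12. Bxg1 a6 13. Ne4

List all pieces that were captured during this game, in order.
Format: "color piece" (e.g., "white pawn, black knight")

Tracking captures:
  Qxg2: captured white pawn
  Qxg1: captured white knight
  Bxg1: captured black queen

white pawn, white knight, black queen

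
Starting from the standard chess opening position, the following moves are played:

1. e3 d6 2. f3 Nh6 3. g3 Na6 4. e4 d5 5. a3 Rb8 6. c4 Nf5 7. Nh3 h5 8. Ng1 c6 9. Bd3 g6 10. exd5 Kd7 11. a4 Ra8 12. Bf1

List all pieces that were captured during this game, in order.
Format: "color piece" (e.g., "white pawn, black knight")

Tracking captures:
  exd5: captured black pawn

black pawn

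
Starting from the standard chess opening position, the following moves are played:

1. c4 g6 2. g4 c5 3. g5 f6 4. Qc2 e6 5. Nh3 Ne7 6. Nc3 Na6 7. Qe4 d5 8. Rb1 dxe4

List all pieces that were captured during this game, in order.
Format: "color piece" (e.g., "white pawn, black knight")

Tracking captures:
  dxe4: captured white queen

white queen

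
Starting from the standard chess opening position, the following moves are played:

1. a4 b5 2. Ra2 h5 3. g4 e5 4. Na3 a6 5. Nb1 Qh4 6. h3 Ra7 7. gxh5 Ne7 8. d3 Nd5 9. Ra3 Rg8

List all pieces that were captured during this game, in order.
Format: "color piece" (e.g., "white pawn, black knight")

Tracking captures:
  gxh5: captured black pawn

black pawn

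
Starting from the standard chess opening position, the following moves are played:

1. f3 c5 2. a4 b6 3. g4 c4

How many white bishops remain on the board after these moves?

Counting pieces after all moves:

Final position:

  a b c d e f g h
  ─────────────────
8│♜ ♞ ♝ ♛ ♚ ♝ ♞ ♜│8
7│♟ · · ♟ ♟ ♟ ♟ ♟│7
6│· ♟ · · · · · ·│6
5│· · · · · · · ·│5
4│♙ · ♟ · · · ♙ ·│4
3│· · · · · ♙ · ·│3
2│· ♙ ♙ ♙ ♙ · · ♙│2
1│♖ ♘ ♗ ♕ ♔ ♗ ♘ ♖│1
  ─────────────────
  a b c d e f g h


2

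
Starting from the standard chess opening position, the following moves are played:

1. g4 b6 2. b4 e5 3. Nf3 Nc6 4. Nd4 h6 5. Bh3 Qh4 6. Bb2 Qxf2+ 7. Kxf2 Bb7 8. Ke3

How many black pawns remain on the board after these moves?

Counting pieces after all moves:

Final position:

  a b c d e f g h
  ─────────────────
8│♜ · · · ♚ ♝ ♞ ♜│8
7│♟ ♝ ♟ ♟ · ♟ ♟ ·│7
6│· ♟ ♞ · · · · ♟│6
5│· · · · ♟ · · ·│5
4│· ♙ · ♘ · · ♙ ·│4
3│· · · · ♔ · · ♗│3
2│♙ ♗ ♙ ♙ ♙ · · ♙│2
1│♖ ♘ · ♕ · · · ♖│1
  ─────────────────
  a b c d e f g h


8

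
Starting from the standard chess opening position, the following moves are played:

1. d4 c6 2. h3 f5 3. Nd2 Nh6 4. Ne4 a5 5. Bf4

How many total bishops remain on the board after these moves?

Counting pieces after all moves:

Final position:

  a b c d e f g h
  ─────────────────
8│♜ ♞ ♝ ♛ ♚ ♝ · ♜│8
7│· ♟ · ♟ ♟ · ♟ ♟│7
6│· · ♟ · · · · ♞│6
5│♟ · · · · ♟ · ·│5
4│· · · ♙ ♘ ♗ · ·│4
3│· · · · · · · ♙│3
2│♙ ♙ ♙ · ♙ ♙ ♙ ·│2
1│♖ · · ♕ ♔ ♗ ♘ ♖│1
  ─────────────────
  a b c d e f g h


4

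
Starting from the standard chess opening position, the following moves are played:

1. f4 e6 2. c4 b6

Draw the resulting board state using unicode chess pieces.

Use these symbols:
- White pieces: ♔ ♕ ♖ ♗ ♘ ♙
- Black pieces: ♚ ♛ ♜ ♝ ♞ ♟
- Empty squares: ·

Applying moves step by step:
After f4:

♜ ♞ ♝ ♛ ♚ ♝ ♞ ♜
♟ ♟ ♟ ♟ ♟ ♟ ♟ ♟
· · · · · · · ·
· · · · · · · ·
· · · · · ♙ · ·
· · · · · · · ·
♙ ♙ ♙ ♙ ♙ · ♙ ♙
♖ ♘ ♗ ♕ ♔ ♗ ♘ ♖


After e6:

♜ ♞ ♝ ♛ ♚ ♝ ♞ ♜
♟ ♟ ♟ ♟ · ♟ ♟ ♟
· · · · ♟ · · ·
· · · · · · · ·
· · · · · ♙ · ·
· · · · · · · ·
♙ ♙ ♙ ♙ ♙ · ♙ ♙
♖ ♘ ♗ ♕ ♔ ♗ ♘ ♖


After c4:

♜ ♞ ♝ ♛ ♚ ♝ ♞ ♜
♟ ♟ ♟ ♟ · ♟ ♟ ♟
· · · · ♟ · · ·
· · · · · · · ·
· · ♙ · · ♙ · ·
· · · · · · · ·
♙ ♙ · ♙ ♙ · ♙ ♙
♖ ♘ ♗ ♕ ♔ ♗ ♘ ♖


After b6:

♜ ♞ ♝ ♛ ♚ ♝ ♞ ♜
♟ · ♟ ♟ · ♟ ♟ ♟
· ♟ · · ♟ · · ·
· · · · · · · ·
· · ♙ · · ♙ · ·
· · · · · · · ·
♙ ♙ · ♙ ♙ · ♙ ♙
♖ ♘ ♗ ♕ ♔ ♗ ♘ ♖



  a b c d e f g h
  ─────────────────
8│♜ ♞ ♝ ♛ ♚ ♝ ♞ ♜│8
7│♟ · ♟ ♟ · ♟ ♟ ♟│7
6│· ♟ · · ♟ · · ·│6
5│· · · · · · · ·│5
4│· · ♙ · · ♙ · ·│4
3│· · · · · · · ·│3
2│♙ ♙ · ♙ ♙ · ♙ ♙│2
1│♖ ♘ ♗ ♕ ♔ ♗ ♘ ♖│1
  ─────────────────
  a b c d e f g h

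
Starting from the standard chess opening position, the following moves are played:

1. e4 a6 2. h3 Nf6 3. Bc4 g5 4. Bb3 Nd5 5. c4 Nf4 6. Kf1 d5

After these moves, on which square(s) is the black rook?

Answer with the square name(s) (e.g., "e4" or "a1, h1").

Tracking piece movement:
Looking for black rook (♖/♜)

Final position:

  a b c d e f g h
  ─────────────────
8│♜ ♞ ♝ ♛ ♚ ♝ · ♜│8
7│· ♟ ♟ · ♟ ♟ · ♟│7
6│♟ · · · · · · ·│6
5│· · · ♟ · · ♟ ·│5
4│· · ♙ · ♙ ♞ · ·│4
3│· ♗ · · · · · ♙│3
2│♙ ♙ · ♙ · ♙ ♙ ·│2
1│♖ ♘ ♗ ♕ · ♔ ♘ ♖│1
  ─────────────────
  a b c d e f g h


a8, h8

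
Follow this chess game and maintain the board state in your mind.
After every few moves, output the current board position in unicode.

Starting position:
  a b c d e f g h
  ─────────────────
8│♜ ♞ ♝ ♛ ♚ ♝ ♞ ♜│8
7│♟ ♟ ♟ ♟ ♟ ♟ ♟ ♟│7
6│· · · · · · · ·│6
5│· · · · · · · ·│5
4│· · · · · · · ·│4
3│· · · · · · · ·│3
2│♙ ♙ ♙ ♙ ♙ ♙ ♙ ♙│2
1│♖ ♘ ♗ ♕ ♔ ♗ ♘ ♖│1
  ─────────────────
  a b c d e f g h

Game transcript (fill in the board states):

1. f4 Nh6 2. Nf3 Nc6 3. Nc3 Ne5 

  a b c d e f g h
  ─────────────────
8│♜ · ♝ ♛ ♚ ♝ · ♜│8
7│♟ ♟ ♟ ♟ ♟ ♟ ♟ ♟│7
6│· · · · · · · ♞│6
5│· · · · ♞ · · ·│5
4│· · · · · ♙ · ·│4
3│· · ♘ · · ♘ · ·│3
2│♙ ♙ ♙ ♙ ♙ · ♙ ♙│2
1│♖ · ♗ ♕ ♔ ♗ · ♖│1
  ─────────────────
  a b c d e f g h

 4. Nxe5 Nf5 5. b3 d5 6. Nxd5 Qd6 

  a b c d e f g h
  ─────────────────
8│♜ · ♝ · ♚ ♝ · ♜│8
7│♟ ♟ ♟ · ♟ ♟ ♟ ♟│7
6│· · · ♛ · · · ·│6
5│· · · ♘ ♘ ♞ · ·│5
4│· · · · · ♙ · ·│4
3│· ♙ · · · · · ·│3
2│♙ · ♙ ♙ ♙ · ♙ ♙│2
1│♖ · ♗ ♕ ♔ ♗ · ♖│1
  ─────────────────
  a b c d e f g h

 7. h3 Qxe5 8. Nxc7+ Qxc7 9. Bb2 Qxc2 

  a b c d e f g h
  ─────────────────
8│♜ · ♝ · ♚ ♝ · ♜│8
7│♟ ♟ · · ♟ ♟ ♟ ♟│7
6│· · · · · · · ·│6
5│· · · · · ♞ · ·│5
4│· · · · · ♙ · ·│4
3│· ♙ · · · · · ♙│3
2│♙ ♗ ♛ ♙ ♙ · ♙ ·│2
1│♖ · · ♕ ♔ ♗ · ♖│1
  ─────────────────
  a b c d e f g h

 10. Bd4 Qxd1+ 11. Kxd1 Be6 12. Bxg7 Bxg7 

  a b c d e f g h
  ─────────────────
8│♜ · · · ♚ · · ♜│8
7│♟ ♟ · · ♟ ♟ ♝ ♟│7
6│· · · · ♝ · · ·│6
5│· · · · · ♞ · ·│5
4│· · · · · ♙ · ·│4
3│· ♙ · · · · · ♙│3
2│♙ · · ♙ ♙ · ♙ ·│2
1│♖ · · ♔ · ♗ · ♖│1
  ─────────────────
  a b c d e f g h

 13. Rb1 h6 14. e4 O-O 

  a b c d e f g h
  ─────────────────
8│♜ · · · · ♜ ♚ ·│8
7│♟ ♟ · · ♟ ♟ ♝ ·│7
6│· · · · ♝ · · ♟│6
5│· · · · · ♞ · ·│5
4│· · · · ♙ ♙ · ·│4
3│· ♙ · · · · · ♙│3
2│♙ · · ♙ · · ♙ ·│2
1│· ♖ · ♔ · ♗ · ♖│1
  ─────────────────
  a b c d e f g h
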